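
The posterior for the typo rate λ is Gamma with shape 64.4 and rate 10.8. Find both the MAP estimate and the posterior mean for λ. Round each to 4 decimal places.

λ_MAP = 5.8704, E[λ|data] = 5.9630

Mode = (α−1)/β = 63.4/10.8 = 5.8704.
Mean = α/β = 64.4/10.8 = 5.9630.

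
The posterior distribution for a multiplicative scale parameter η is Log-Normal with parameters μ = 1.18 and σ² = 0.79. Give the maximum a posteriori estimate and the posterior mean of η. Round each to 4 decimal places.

Mode = exp(μ − σ²) = exp(0.39) = 1.4770.
Mean = exp(μ + σ²/2) = exp(1.575) = 4.8307.
The posterior is right-skewed, so the mean exceeds the mode.

η_MAP = 1.4770, E[η|data] = 4.8307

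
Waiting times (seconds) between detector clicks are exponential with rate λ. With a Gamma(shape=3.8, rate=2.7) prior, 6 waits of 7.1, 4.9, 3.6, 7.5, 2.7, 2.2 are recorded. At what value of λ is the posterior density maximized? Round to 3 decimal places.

Σ times = 28.0. Posterior: Gamma(shape = 3.8+6 = 9.8, rate = 2.7+28.0 = 30.7).
Mode = (α−1)/β = 8.8/30.7 = 0.287.
Mean = α/β = 9.8/30.7 = 0.319.
This is the posterior mode — the MAP estimate.

0.287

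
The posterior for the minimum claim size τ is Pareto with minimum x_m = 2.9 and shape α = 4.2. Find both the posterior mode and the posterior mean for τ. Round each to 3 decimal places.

MAP = 2.900, posterior mean = 3.806

The Pareto density is strictly decreasing on [x_m, ∞), so the mode is x_m = 2.900.
Mean = α·x_m/(α−1) = 4.2·2.9/3.2 = 3.806.
Mean > mode: the posterior has a right tail.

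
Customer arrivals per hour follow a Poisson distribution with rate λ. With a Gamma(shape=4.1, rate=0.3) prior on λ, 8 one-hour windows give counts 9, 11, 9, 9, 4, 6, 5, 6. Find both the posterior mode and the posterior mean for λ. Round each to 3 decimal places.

Σ counts = 59. Posterior: Gamma(shape = 4.1+59 = 63.1, rate = 0.3+8 = 8.3).
Mode = (α−1)/β = 62.1/8.3 = 7.482.
Mean = α/β = 63.1/8.3 = 7.602.

MAP: 7.482. Posterior mean: 7.602.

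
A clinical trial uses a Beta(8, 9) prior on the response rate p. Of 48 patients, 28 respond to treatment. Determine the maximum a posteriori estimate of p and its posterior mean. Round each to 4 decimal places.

MAP = 0.5556; posterior mean = 0.5538

Posterior: Beta(8+28, 9+20) = Beta(36, 29).
Mode = (36−1)/(36+29−2) = 35/63 = 0.5556.
Mean = 36/(36+29) = 36/65 = 0.5538.
The mean is pulled below the mode by the posterior's left skew.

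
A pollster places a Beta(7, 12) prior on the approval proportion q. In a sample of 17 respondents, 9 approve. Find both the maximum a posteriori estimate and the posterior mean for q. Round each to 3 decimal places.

Posterior: Beta(7+9, 12+8) = Beta(16, 20).
Mode = (16−1)/(16+20−2) = 15/34 = 0.441.
Mean = 16/(16+20) = 16/36 = 0.444.

maximum a posteriori estimate = 0.441, posterior mean = 0.444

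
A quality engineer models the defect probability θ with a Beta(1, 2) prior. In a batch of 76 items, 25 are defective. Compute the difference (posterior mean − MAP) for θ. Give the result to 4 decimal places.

Posterior: Beta(1+25, 2+51) = Beta(26, 53).
Mode = (26−1)/(26+53−2) = 25/77 = 0.3247.
Mean = 26/(26+53) = 26/79 = 0.3291.
Difference = 0.3291 − 0.3247 = 0.0044.

0.0044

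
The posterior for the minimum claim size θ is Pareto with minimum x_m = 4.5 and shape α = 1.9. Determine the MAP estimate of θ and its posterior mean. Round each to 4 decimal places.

MAP: 4.5000. Posterior mean: 9.5000.

The Pareto density is strictly decreasing on [x_m, ∞), so the mode is x_m = 4.5000.
Mean = α·x_m/(α−1) = 1.9·4.5/0.9 = 9.5000.
The posterior is right-skewed, so the mean exceeds the mode.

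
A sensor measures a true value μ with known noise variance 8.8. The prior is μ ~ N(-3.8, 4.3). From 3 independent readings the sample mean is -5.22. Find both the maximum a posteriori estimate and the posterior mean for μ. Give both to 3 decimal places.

Posterior for μ is Normal. Precision-weighted mean: (1/4.3·-3.8 + 3/8.8·-5.22) / (1/4.3 + 3/8.8) = -4.644.
A Normal posterior is symmetric, so mode = mean.

μ_MAP = -4.644, E[μ|data] = -4.644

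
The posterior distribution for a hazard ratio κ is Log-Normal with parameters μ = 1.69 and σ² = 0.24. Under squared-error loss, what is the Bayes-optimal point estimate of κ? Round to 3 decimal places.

6.110

Mode = exp(μ − σ²) = exp(1.45) = 4.263.
Mean = exp(μ + σ²/2) = exp(1.810) = 6.110.
Squared-error loss ⇒ the optimal estimator is the posterior mean.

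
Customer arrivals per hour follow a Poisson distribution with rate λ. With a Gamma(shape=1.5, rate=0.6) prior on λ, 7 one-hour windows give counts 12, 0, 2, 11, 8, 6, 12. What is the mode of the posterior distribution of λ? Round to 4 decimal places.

Σ counts = 51. Posterior: Gamma(shape = 1.5+51 = 52.5, rate = 0.6+7 = 7.6).
Mode = (α−1)/β = 51.5/7.6 = 6.7763.
Mean = α/β = 52.5/7.6 = 6.9079.
This is the posterior mode — the MAP estimate.

6.7763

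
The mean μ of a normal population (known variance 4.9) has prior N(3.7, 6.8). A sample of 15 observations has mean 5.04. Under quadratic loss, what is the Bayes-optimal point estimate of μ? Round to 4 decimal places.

Posterior for μ is Normal. Precision-weighted mean: (1/6.8·3.7 + 15/4.9·5.04) / (1/6.8 + 15/4.9) = 4.9786.
A Normal posterior is symmetric, so mode = mean.
Quadratic loss ⇒ the optimal estimator is the posterior mean.

4.9786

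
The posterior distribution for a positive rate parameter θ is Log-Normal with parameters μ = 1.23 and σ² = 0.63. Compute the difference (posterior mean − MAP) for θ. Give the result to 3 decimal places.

Mode = exp(μ − σ²) = exp(0.60) = 1.822.
Mean = exp(μ + σ²/2) = exp(1.545) = 4.688.
Difference = 4.688 − 1.822 = 2.866.

2.866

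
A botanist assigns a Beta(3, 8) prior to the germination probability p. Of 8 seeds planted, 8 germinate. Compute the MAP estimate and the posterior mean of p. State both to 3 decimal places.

Posterior: Beta(3+8, 8+0) = Beta(11, 8).
Mode = (11−1)/(11+8−2) = 10/17 = 0.588.
Mean = 11/(11+8) = 11/19 = 0.579.
Left-skewed posterior ⇒ mean < mode.

MAP = 0.588; posterior mean = 0.579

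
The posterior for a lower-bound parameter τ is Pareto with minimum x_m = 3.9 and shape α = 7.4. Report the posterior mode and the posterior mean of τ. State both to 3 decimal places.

MAP: 3.900. Posterior mean: 4.509.

The Pareto density is strictly decreasing on [x_m, ∞), so the mode is x_m = 3.900.
Mean = α·x_m/(α−1) = 7.4·3.9/6.4 = 4.509.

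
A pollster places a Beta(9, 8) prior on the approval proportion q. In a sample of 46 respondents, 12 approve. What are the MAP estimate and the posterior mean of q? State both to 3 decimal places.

Posterior: Beta(9+12, 8+34) = Beta(21, 42).
Mode = (21−1)/(21+42−2) = 20/61 = 0.328.
Mean = 21/(21+42) = 21/63 = 0.333.
Mean > mode: the posterior has a right tail.

MAP estimate = 0.328, posterior mean = 0.333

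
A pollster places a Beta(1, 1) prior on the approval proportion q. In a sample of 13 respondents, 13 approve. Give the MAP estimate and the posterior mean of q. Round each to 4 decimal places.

Posterior: Beta(1+13, 1+0) = Beta(14, 1).
Since β = 1 ≤ 1 and α > 1, the Beta density is monotone increasing on [0,1]; the mode is at 1.
Mean = 14/(14+1) = 0.9333.

MAP estimate = 1.0000, posterior mean = 0.9333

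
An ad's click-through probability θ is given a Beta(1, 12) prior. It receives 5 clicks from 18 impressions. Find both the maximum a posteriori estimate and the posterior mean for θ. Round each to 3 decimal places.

Posterior: Beta(1+5, 12+13) = Beta(6, 25).
Mode = (6−1)/(6+25−2) = 5/29 = 0.172.
Mean = 6/(6+25) = 6/31 = 0.194.

MAP: 0.172. Posterior mean: 0.194.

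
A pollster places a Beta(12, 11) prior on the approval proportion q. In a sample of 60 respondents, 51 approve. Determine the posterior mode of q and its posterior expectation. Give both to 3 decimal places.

MAP = 0.765, posterior mean = 0.759

Posterior: Beta(12+51, 11+9) = Beta(63, 20).
Mode = (63−1)/(63+20−2) = 62/81 = 0.765.
Mean = 63/(63+20) = 63/83 = 0.759.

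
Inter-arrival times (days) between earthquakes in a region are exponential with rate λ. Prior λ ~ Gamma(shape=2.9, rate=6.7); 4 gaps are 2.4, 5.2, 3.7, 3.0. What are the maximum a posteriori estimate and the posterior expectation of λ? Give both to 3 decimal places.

MAP = 0.281; posterior mean = 0.329

Σ times = 14.3. Posterior: Gamma(shape = 2.9+4 = 6.9, rate = 6.7+14.3 = 21.0).
Mode = (α−1)/β = 5.9/21.0 = 0.281.
Mean = α/β = 6.9/21.0 = 0.329.
The posterior is right-skewed, so the mean exceeds the mode.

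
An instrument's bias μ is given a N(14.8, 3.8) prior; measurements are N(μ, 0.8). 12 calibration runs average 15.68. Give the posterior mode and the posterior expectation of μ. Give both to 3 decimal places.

Posterior for μ is Normal. Precision-weighted mean: (1/3.8·14.8 + 12/0.8·15.68) / (1/3.8 + 12/0.8) = 15.665.
A Normal posterior is symmetric, so mode = mean.

MAP: 15.665. Posterior mean: 15.665.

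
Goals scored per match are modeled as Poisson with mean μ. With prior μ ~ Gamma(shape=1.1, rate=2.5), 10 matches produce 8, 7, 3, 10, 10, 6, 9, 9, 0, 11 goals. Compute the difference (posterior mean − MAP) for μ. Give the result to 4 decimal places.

0.0800

Σ counts = 73. Posterior: Gamma(shape = 1.1+73 = 74.1, rate = 2.5+10 = 12.5).
Mode = (α−1)/β = 73.1/12.5 = 5.8480.
Mean = α/β = 74.1/12.5 = 5.9280.
Difference = 5.9280 − 5.8480 = 0.0800.
The posterior is right-skewed, so the mean exceeds the mode.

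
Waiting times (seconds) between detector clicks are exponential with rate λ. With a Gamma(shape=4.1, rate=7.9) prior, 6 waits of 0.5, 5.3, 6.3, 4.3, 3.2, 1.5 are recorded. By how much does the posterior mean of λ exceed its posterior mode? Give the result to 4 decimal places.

0.0345

Σ times = 21.1. Posterior: Gamma(shape = 4.1+6 = 10.1, rate = 7.9+21.1 = 29.0).
Mode = (α−1)/β = 9.1/29.0 = 0.3138.
Mean = α/β = 10.1/29.0 = 0.3483.
Difference = 0.3483 − 0.3138 = 0.0345.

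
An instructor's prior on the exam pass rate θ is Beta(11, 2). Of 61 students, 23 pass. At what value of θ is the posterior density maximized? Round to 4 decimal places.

0.4583

Posterior: Beta(11+23, 2+38) = Beta(34, 40).
Mode = (34−1)/(34+40−2) = 33/72 = 0.4583.
Mean = 34/(34+40) = 34/74 = 0.4595.
This is the posterior mode — the MAP estimate.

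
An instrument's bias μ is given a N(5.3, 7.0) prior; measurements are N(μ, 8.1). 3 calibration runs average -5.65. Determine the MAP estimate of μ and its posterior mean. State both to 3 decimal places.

MAP estimate = -2.602, posterior mean = -2.602

Posterior for μ is Normal. Precision-weighted mean: (1/7.0·5.3 + 3/8.1·-5.65) / (1/7.0 + 3/8.1) = -2.602.
A Normal posterior is symmetric, so mode = mean.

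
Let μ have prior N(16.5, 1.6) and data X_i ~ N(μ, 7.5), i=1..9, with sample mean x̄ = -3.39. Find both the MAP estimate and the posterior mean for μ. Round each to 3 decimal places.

MAP: 3.422. Posterior mean: 3.422.

Posterior for μ is Normal. Precision-weighted mean: (1/1.6·16.5 + 9/7.5·-3.39) / (1/1.6 + 9/7.5) = 3.422.
A Normal posterior is symmetric, so mode = mean.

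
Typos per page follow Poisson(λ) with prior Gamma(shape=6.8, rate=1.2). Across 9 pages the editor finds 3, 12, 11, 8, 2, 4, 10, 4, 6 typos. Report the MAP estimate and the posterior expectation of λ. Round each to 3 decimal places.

MAP = 6.451, posterior mean = 6.549

Σ counts = 60. Posterior: Gamma(shape = 6.8+60 = 66.8, rate = 1.2+9 = 10.2).
Mode = (α−1)/β = 65.8/10.2 = 6.451.
Mean = α/β = 66.8/10.2 = 6.549.
Right-skewed posterior ⇒ mode < mean.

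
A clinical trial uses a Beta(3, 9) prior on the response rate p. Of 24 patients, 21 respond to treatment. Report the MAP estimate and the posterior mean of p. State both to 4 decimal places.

Posterior: Beta(3+21, 9+3) = Beta(24, 12).
Mode = (24−1)/(24+12−2) = 23/34 = 0.6765.
Mean = 24/(24+12) = 24/36 = 0.6667.

MAP: 0.6765. Posterior mean: 0.6667.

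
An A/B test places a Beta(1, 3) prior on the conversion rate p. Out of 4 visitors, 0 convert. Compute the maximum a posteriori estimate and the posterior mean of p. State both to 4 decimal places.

MAP = 0.0000; posterior mean = 0.1250

Posterior: Beta(1+0, 3+4) = Beta(1, 7).
Since α = 1 ≤ 1 and β > 1, the Beta density is monotone decreasing on [0,1]; the mode is at 0.
Mean = 1/(1+7) = 0.1250.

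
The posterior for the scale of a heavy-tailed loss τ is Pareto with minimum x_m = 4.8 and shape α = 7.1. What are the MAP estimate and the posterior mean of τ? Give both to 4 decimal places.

The Pareto density is strictly decreasing on [x_m, ∞), so the mode is x_m = 4.8000.
Mean = α·x_m/(α−1) = 7.1·4.8/6.1 = 5.5869.
Mean > mode: the posterior has a right tail.

MAP = 4.8000; posterior mean = 5.5869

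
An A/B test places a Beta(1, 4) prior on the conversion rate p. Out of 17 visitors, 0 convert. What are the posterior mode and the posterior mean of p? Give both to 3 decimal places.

posterior mode = 0.000, posterior mean = 0.045

Posterior: Beta(1+0, 4+17) = Beta(1, 21).
Since α = 1 ≤ 1 and β > 1, the Beta density is monotone decreasing on [0,1]; the mode is at 0.
Mean = 1/(1+21) = 0.045.
The posterior is right-skewed, so the mean exceeds the mode.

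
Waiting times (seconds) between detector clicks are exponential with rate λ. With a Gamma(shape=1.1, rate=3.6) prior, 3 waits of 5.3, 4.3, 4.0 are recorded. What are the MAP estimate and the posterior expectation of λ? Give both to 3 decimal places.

MAP = 0.180; posterior mean = 0.238

Σ times = 13.6. Posterior: Gamma(shape = 1.1+3 = 4.1, rate = 3.6+13.6 = 17.2).
Mode = (α−1)/β = 3.1/17.2 = 0.180.
Mean = α/β = 4.1/17.2 = 0.238.
The mean is pulled above the mode by the posterior's right skew.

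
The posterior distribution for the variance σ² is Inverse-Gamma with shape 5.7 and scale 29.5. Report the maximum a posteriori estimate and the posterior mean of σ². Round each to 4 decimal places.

Mode = β/(α+1) = 29.5/6.7 = 4.4030.
Mean = β/(α−1) = 29.5/4.7 = 6.2766.

maximum a posteriori estimate = 4.4030, posterior mean = 6.2766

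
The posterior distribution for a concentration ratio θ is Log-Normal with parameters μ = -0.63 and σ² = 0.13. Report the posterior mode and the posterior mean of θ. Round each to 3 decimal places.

θ_MAP = 0.468, E[θ|data] = 0.568

Mode = exp(μ − σ²) = exp(-0.76) = 0.468.
Mean = exp(μ + σ²/2) = exp(-0.565) = 0.568.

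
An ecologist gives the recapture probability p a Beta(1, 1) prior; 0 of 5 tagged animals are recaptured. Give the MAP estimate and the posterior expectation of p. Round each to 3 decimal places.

Posterior: Beta(1+0, 1+5) = Beta(1, 6).
Since α = 1 ≤ 1 and β > 1, the Beta density is monotone decreasing on [0,1]; the mode is at 0.
Mean = 1/(1+6) = 0.143.

MAP = 0.000, posterior mean = 0.143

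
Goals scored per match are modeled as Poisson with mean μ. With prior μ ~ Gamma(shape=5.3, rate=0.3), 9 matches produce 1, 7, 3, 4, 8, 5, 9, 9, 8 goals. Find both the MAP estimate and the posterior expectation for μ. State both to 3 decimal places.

MAP = 6.269, posterior mean = 6.376

Σ counts = 54. Posterior: Gamma(shape = 5.3+54 = 59.3, rate = 0.3+9 = 9.3).
Mode = (α−1)/β = 58.3/9.3 = 6.269.
Mean = α/β = 59.3/9.3 = 6.376.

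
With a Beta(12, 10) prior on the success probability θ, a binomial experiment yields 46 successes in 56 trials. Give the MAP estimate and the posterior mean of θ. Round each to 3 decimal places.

Posterior: Beta(12+46, 10+10) = Beta(58, 20).
Mode = (58−1)/(58+20−2) = 57/76 = 0.750.
Mean = 58/(58+20) = 58/78 = 0.744.
Mode > mean: the posterior has a left tail.

MAP estimate = 0.750, posterior mean = 0.744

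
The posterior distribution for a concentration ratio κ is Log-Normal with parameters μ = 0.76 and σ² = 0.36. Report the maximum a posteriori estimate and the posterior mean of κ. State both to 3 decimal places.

MAP: 1.492. Posterior mean: 2.560.

Mode = exp(μ − σ²) = exp(0.40) = 1.492.
Mean = exp(μ + σ²/2) = exp(0.940) = 2.560.
The mean is pulled above the mode by the posterior's right skew.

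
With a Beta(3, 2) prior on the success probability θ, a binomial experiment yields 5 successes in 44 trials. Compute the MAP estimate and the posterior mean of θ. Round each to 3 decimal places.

MAP: 0.149. Posterior mean: 0.163.

Posterior: Beta(3+5, 2+39) = Beta(8, 41).
Mode = (8−1)/(8+41−2) = 7/47 = 0.149.
Mean = 8/(8+41) = 8/49 = 0.163.
Mean > mode: the posterior has a right tail.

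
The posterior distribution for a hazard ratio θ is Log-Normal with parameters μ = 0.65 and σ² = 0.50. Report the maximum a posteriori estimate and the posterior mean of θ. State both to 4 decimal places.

MAP: 1.1618. Posterior mean: 2.4596.

Mode = exp(μ − σ²) = exp(0.15) = 1.1618.
Mean = exp(μ + σ²/2) = exp(0.900) = 2.4596.
Mean > mode: the posterior has a right tail.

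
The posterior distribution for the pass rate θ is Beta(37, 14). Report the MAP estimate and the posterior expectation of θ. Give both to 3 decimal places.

Mode = (37−1)/(37+14−2) = 36/49 = 0.735.
Mean = 37/(37+14) = 37/51 = 0.725.
The posterior is left-skewed, so the mode exceeds the mean.

θ_MAP = 0.735, E[θ|data] = 0.725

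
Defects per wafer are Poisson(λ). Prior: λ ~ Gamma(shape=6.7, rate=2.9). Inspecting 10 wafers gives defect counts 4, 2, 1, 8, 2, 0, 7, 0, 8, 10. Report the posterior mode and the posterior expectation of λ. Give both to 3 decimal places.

MAP = 3.698; posterior mean = 3.775

Σ counts = 42. Posterior: Gamma(shape = 6.7+42 = 48.7, rate = 2.9+10 = 12.9).
Mode = (α−1)/β = 47.7/12.9 = 3.698.
Mean = α/β = 48.7/12.9 = 3.775.
Right-skewed posterior ⇒ mode < mean.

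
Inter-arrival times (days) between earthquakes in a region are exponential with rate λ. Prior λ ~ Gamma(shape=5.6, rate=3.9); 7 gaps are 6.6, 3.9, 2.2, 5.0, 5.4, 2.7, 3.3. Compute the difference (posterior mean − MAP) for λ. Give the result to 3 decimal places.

0.030

Σ times = 29.1. Posterior: Gamma(shape = 5.6+7 = 12.6, rate = 3.9+29.1 = 33.0).
Mode = (α−1)/β = 11.6/33.0 = 0.352.
Mean = α/β = 12.6/33.0 = 0.382.
Difference = 0.382 − 0.352 = 0.030.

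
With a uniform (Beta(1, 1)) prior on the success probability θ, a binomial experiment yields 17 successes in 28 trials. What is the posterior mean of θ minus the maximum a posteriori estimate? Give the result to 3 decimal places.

-0.007

Posterior: Beta(1+17, 1+11) = Beta(18, 12).
Mode = (18−1)/(18+12−2) = 17/28 = 0.607.
With a flat prior the MAP equals the MLE, 17/28.
Mean = 18/(18+12) = 18/30 = 0.600.
Difference = 0.600 − 0.607 = -0.007.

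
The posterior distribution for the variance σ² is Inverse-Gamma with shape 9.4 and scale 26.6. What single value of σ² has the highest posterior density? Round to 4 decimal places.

Mode = β/(α+1) = 26.6/10.4 = 2.5577.
Mean = β/(α−1) = 26.6/8.4 = 3.1667.
This is the posterior mode — the MAP estimate.

2.5577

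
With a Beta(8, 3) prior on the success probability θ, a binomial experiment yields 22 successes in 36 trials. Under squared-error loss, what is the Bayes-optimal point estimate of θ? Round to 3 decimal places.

0.638

Posterior: Beta(8+22, 3+14) = Beta(30, 17).
Mode = (30−1)/(30+17−2) = 29/45 = 0.644.
Mean = 30/(30+17) = 30/47 = 0.638.
Squared-error loss ⇒ the optimal estimator is the posterior mean.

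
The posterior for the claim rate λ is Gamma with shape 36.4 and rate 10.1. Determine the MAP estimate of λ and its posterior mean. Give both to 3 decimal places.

Mode = (α−1)/β = 35.4/10.1 = 3.505.
Mean = α/β = 36.4/10.1 = 3.604.
The posterior is right-skewed, so the mean exceeds the mode.

MAP = 3.505, posterior mean = 3.604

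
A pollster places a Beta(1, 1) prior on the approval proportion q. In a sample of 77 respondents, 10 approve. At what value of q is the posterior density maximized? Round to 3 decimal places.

Posterior: Beta(1+10, 1+67) = Beta(11, 68).
Mode = (11−1)/(11+68−2) = 10/77 = 0.130.
Mean = 11/(11+68) = 11/79 = 0.139.
This is the posterior mode — the MAP estimate.

0.130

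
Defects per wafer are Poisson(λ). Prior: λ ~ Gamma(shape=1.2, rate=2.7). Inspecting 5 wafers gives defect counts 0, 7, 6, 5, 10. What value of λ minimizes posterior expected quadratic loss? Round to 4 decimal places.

Σ counts = 28. Posterior: Gamma(shape = 1.2+28 = 29.2, rate = 2.7+5 = 7.7).
Mode = (α−1)/β = 28.2/7.7 = 3.6623.
Mean = α/β = 29.2/7.7 = 3.7922.
Quadratic loss ⇒ the optimal estimator is the posterior mean.

3.7922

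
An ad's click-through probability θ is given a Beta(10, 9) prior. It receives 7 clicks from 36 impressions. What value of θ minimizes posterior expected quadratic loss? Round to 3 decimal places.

0.309

Posterior: Beta(10+7, 9+29) = Beta(17, 38).
Mode = (17−1)/(17+38−2) = 16/53 = 0.302.
Mean = 17/(17+38) = 17/55 = 0.309.
Quadratic loss ⇒ the optimal estimator is the posterior mean.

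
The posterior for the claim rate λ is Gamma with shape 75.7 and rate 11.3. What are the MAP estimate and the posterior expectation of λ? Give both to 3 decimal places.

MAP: 6.611. Posterior mean: 6.699.

Mode = (α−1)/β = 74.7/11.3 = 6.611.
Mean = α/β = 75.7/11.3 = 6.699.
Right-skewed posterior ⇒ mode < mean.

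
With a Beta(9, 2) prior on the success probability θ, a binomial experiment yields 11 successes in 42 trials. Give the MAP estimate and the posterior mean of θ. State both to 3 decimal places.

θ_MAP = 0.373, E[θ|data] = 0.377

Posterior: Beta(9+11, 2+31) = Beta(20, 33).
Mode = (20−1)/(20+33−2) = 19/51 = 0.373.
Mean = 20/(20+33) = 20/53 = 0.377.
Right-skewed posterior ⇒ mode < mean.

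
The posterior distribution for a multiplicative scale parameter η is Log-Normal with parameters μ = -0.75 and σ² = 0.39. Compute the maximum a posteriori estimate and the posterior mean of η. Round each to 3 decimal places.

Mode = exp(μ − σ²) = exp(-1.14) = 0.320.
Mean = exp(μ + σ²/2) = exp(-0.555) = 0.574.

MAP = 0.320, posterior mean = 0.574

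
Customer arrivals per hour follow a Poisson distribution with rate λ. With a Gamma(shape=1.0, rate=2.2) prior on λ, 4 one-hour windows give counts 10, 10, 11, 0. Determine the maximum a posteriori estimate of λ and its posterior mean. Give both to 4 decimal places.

Σ counts = 31. Posterior: Gamma(shape = 1.0+31 = 32.0, rate = 2.2+4 = 6.2).
Mode = (α−1)/β = 31.0/6.2 = 5.0000.
Mean = α/β = 32.0/6.2 = 5.1613.
The posterior is right-skewed, so the mean exceeds the mode.

MAP = 5.0000, posterior mean = 5.1613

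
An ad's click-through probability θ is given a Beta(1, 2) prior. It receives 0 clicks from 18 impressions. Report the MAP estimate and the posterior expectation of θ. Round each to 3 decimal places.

Posterior: Beta(1+0, 2+18) = Beta(1, 20).
Since α = 1 ≤ 1 and β > 1, the Beta density is monotone decreasing on [0,1]; the mode is at 0.
Mean = 1/(1+20) = 0.048.

MAP = 0.000; posterior mean = 0.048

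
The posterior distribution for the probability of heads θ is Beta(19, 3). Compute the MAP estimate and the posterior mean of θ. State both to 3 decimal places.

θ_MAP = 0.900, E[θ|data] = 0.864

Mode = (19−1)/(19+3−2) = 18/20 = 0.900.
Mean = 19/(19+3) = 19/22 = 0.864.
The posterior is left-skewed, so the mode exceeds the mean.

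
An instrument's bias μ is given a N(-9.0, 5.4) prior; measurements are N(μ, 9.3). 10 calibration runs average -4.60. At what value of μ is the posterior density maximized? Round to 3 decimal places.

-5.246

Posterior for μ is Normal. Precision-weighted mean: (1/5.4·-9.0 + 10/9.3·-4.60) / (1/5.4 + 10/9.3) = -5.246.
A Normal posterior is symmetric, so mode = mean.
This is the posterior mode — the MAP estimate.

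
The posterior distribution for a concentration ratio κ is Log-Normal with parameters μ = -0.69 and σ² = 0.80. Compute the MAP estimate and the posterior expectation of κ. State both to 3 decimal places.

Mode = exp(μ − σ²) = exp(-1.49) = 0.225.
Mean = exp(μ + σ²/2) = exp(-0.290) = 0.748.

κ_MAP = 0.225, E[κ|data] = 0.748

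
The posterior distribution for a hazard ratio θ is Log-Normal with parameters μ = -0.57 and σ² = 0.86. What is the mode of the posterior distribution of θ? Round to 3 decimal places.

Mode = exp(μ − σ²) = exp(-1.43) = 0.239.
Mean = exp(μ + σ²/2) = exp(-0.140) = 0.869.
This is the posterior mode — the MAP estimate.

0.239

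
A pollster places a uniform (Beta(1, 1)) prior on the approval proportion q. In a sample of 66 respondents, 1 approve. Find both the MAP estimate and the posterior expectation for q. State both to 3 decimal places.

MAP estimate = 0.015, posterior expectation = 0.029

Posterior: Beta(1+1, 1+65) = Beta(2, 66).
Mode = (2−1)/(2+66−2) = 1/66 = 0.015.
With a flat prior the MAP equals the MLE, 1/66.
Mean = 2/(2+66) = 2/68 = 0.029.
Right-skewed posterior ⇒ mode < mean.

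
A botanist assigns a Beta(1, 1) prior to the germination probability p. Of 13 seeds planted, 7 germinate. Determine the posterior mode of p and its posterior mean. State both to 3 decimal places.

Posterior: Beta(1+7, 1+6) = Beta(8, 7).
Mode = (8−1)/(8+7−2) = 7/13 = 0.538.
With a flat prior the MAP equals the MLE, 7/13.
Mean = 8/(8+7) = 8/15 = 0.533.
The mean is pulled below the mode by the posterior's left skew.

p_MAP = 0.538, E[p|data] = 0.533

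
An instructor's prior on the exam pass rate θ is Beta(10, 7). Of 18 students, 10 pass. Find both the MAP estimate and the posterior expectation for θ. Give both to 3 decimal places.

MAP: 0.576. Posterior mean: 0.571.

Posterior: Beta(10+10, 7+8) = Beta(20, 15).
Mode = (20−1)/(20+15−2) = 19/33 = 0.576.
Mean = 20/(20+15) = 20/35 = 0.571.
The mean is pulled below the mode by the posterior's left skew.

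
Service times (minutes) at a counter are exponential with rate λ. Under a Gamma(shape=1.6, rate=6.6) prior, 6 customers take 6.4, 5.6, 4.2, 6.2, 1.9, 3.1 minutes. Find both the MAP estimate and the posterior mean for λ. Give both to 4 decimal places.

Σ times = 27.4. Posterior: Gamma(shape = 1.6+6 = 7.6, rate = 6.6+27.4 = 34.0).
Mode = (α−1)/β = 6.6/34.0 = 0.1941.
Mean = α/β = 7.6/34.0 = 0.2235.

MAP = 0.1941; posterior mean = 0.2235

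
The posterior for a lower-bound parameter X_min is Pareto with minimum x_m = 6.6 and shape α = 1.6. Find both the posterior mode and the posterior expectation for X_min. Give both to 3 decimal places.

The Pareto density is strictly decreasing on [x_m, ∞), so the mode is x_m = 6.600.
Mean = α·x_m/(α−1) = 1.6·6.6/0.6 = 17.600.

X_min_MAP = 6.600, E[X_min|data] = 17.600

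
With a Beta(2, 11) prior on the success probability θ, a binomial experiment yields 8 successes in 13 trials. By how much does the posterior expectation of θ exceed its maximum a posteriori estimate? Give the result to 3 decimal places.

Posterior: Beta(2+8, 11+5) = Beta(10, 16).
Mode = (10−1)/(10+16−2) = 9/24 = 0.375.
Mean = 10/(10+16) = 10/26 = 0.385.
Difference = 0.385 − 0.375 = 0.010.
Right-skewed posterior ⇒ mode < mean.

0.010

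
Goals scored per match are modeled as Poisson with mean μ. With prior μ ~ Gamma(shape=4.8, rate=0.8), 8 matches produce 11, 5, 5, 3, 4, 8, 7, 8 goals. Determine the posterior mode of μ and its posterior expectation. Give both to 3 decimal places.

MAP: 6.227. Posterior mean: 6.341.

Σ counts = 51. Posterior: Gamma(shape = 4.8+51 = 55.8, rate = 0.8+8 = 8.8).
Mode = (α−1)/β = 54.8/8.8 = 6.227.
Mean = α/β = 55.8/8.8 = 6.341.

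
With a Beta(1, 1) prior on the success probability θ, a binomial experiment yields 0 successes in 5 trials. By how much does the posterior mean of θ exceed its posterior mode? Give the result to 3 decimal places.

0.143

Posterior: Beta(1+0, 1+5) = Beta(1, 6).
Since α = 1 ≤ 1 and β > 1, the Beta density is monotone decreasing on [0,1]; the mode is at 0.
Mean = 1/(1+6) = 0.143.
Difference = 0.143 − 0.000 = 0.143.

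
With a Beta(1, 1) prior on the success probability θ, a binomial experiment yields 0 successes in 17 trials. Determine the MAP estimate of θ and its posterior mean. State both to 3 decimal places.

MAP estimate = 0.000, posterior mean = 0.053

Posterior: Beta(1+0, 1+17) = Beta(1, 18).
Since α = 1 ≤ 1 and β > 1, the Beta density is monotone decreasing on [0,1]; the mode is at 0.
Mean = 1/(1+18) = 0.053.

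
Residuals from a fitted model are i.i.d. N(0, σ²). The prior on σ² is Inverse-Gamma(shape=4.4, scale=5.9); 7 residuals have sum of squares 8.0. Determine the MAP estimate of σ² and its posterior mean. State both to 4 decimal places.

MAP = 1.1124; posterior mean = 1.4348

Posterior: Inverse-Gamma(shape = 4.4+7/2 = 7.9, scale = 5.9+8.0/2 = 9.9).
Mode = β/(α+1) = 9.9/8.9 = 1.1124.
Mean = β/(α−1) = 9.9/6.9 = 1.4348.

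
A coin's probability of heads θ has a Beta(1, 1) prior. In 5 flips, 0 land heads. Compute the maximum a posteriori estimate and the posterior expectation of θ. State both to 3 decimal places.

Posterior: Beta(1+0, 1+5) = Beta(1, 6).
Since α = 1 ≤ 1 and β > 1, the Beta density is monotone decreasing on [0,1]; the mode is at 0.
Mean = 1/(1+6) = 0.143.
Mean > mode: the posterior has a right tail.

MAP: 0.000. Posterior mean: 0.143.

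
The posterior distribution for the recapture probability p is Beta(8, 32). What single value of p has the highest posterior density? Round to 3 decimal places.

Mode = (8−1)/(8+32−2) = 7/38 = 0.184.
Mean = 8/(8+32) = 8/40 = 0.200.
This is the posterior mode — the MAP estimate.

0.184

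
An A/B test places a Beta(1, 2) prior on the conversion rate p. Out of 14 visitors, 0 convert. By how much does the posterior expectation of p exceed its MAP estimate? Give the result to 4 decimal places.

0.0588

Posterior: Beta(1+0, 2+14) = Beta(1, 16).
Since α = 1 ≤ 1 and β > 1, the Beta density is monotone decreasing on [0,1]; the mode is at 0.
Mean = 1/(1+16) = 0.0588.
Difference = 0.0588 − 0.0000 = 0.0588.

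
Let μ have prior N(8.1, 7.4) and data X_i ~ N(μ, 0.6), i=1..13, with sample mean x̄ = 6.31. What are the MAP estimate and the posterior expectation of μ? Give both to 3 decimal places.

MAP estimate = 6.321, posterior expectation = 6.321

Posterior for μ is Normal. Precision-weighted mean: (1/7.4·8.1 + 13/0.6·6.31) / (1/7.4 + 13/0.6) = 6.321.
A Normal posterior is symmetric, so mode = mean.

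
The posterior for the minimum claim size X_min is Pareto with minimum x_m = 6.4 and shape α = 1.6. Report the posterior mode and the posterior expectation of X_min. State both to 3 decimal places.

The Pareto density is strictly decreasing on [x_m, ∞), so the mode is x_m = 6.400.
Mean = α·x_m/(α−1) = 1.6·6.4/0.6 = 17.067.
Right-skewed posterior ⇒ mode < mean.

X_min_MAP = 6.400, E[X_min|data] = 17.067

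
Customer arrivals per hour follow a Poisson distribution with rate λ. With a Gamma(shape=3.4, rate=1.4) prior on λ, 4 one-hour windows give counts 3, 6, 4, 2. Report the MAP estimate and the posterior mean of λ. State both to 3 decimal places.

Σ counts = 15. Posterior: Gamma(shape = 3.4+15 = 18.4, rate = 1.4+4 = 5.4).
Mode = (α−1)/β = 17.4/5.4 = 3.222.
Mean = α/β = 18.4/5.4 = 3.407.
The posterior is right-skewed, so the mean exceeds the mode.

MAP estimate = 3.222, posterior mean = 3.407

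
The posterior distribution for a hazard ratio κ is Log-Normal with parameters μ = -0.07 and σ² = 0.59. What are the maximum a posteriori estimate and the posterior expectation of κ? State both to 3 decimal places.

Mode = exp(μ − σ²) = exp(-0.66) = 0.517.
Mean = exp(μ + σ²/2) = exp(0.225) = 1.252.

MAP = 0.517, posterior mean = 1.252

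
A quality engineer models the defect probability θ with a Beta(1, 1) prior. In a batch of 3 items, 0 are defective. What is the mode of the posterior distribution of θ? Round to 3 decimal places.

0.000

Posterior: Beta(1+0, 1+3) = Beta(1, 4).
Since α = 1 ≤ 1 and β > 1, the Beta density is monotone decreasing on [0,1]; the mode is at 0.
Mean = 1/(1+4) = 0.200.
This is the posterior mode — the MAP estimate.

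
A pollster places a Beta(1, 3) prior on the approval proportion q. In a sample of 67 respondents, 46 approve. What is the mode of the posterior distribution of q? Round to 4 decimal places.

Posterior: Beta(1+46, 3+21) = Beta(47, 24).
Mode = (47−1)/(47+24−2) = 46/69 = 0.6667.
Mean = 47/(47+24) = 47/71 = 0.6620.
This is the posterior mode — the MAP estimate.

0.6667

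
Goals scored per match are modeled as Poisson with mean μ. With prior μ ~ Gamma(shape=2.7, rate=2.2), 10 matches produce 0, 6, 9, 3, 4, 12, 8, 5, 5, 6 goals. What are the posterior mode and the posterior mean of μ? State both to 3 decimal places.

μ_MAP = 4.893, E[μ|data] = 4.975

Σ counts = 58. Posterior: Gamma(shape = 2.7+58 = 60.7, rate = 2.2+10 = 12.2).
Mode = (α−1)/β = 59.7/12.2 = 4.893.
Mean = α/β = 60.7/12.2 = 4.975.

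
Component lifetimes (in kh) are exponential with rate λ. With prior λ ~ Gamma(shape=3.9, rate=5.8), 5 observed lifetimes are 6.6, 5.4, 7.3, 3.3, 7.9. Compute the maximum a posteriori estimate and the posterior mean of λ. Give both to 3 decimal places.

Σ times = 30.5. Posterior: Gamma(shape = 3.9+5 = 8.9, rate = 5.8+30.5 = 36.3).
Mode = (α−1)/β = 7.9/36.3 = 0.218.
Mean = α/β = 8.9/36.3 = 0.245.

MAP: 0.218. Posterior mean: 0.245.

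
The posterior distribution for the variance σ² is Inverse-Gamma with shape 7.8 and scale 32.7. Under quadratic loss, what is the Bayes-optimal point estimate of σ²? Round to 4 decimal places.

4.8088

Mode = β/(α+1) = 32.7/8.8 = 3.7159.
Mean = β/(α−1) = 32.7/6.8 = 4.8088.
Quadratic loss ⇒ the optimal estimator is the posterior mean.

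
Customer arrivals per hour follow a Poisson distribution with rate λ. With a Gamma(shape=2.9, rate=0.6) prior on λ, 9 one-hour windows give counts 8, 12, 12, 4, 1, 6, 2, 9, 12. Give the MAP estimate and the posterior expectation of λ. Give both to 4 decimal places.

λ_MAP = 7.0729, E[λ|data] = 7.1771

Σ counts = 66. Posterior: Gamma(shape = 2.9+66 = 68.9, rate = 0.6+9 = 9.6).
Mode = (α−1)/β = 67.9/9.6 = 7.0729.
Mean = α/β = 68.9/9.6 = 7.1771.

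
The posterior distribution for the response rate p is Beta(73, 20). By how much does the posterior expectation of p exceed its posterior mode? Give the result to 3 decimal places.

-0.006

Mode = (73−1)/(73+20−2) = 72/91 = 0.791.
Mean = 73/(73+20) = 73/93 = 0.785.
Difference = 0.785 − 0.791 = -0.006.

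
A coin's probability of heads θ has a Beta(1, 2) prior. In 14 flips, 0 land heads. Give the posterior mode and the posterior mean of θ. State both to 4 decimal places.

Posterior: Beta(1+0, 2+14) = Beta(1, 16).
Since α = 1 ≤ 1 and β > 1, the Beta density is monotone decreasing on [0,1]; the mode is at 0.
Mean = 1/(1+16) = 0.0588.

MAP: 0.0000. Posterior mean: 0.0588.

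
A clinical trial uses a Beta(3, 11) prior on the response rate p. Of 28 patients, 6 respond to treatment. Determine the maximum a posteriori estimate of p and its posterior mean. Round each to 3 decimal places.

Posterior: Beta(3+6, 11+22) = Beta(9, 33).
Mode = (9−1)/(9+33−2) = 8/40 = 0.200.
Mean = 9/(9+33) = 9/42 = 0.214.

MAP = 0.200, posterior mean = 0.214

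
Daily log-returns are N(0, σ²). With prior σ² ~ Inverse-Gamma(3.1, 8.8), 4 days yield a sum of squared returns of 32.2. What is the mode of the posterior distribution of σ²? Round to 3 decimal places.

Posterior: Inverse-Gamma(shape = 3.1+4/2 = 5.1, scale = 8.8+32.2/2 = 24.9).
Mode = β/(α+1) = 24.9/6.1 = 4.082.
Mean = β/(α−1) = 24.9/4.1 = 6.073.
This is the posterior mode — the MAP estimate.

4.082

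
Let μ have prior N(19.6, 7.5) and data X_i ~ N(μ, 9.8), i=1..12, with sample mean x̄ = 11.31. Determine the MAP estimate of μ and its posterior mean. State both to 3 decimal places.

Posterior for μ is Normal. Precision-weighted mean: (1/7.5·19.6 + 12/9.8·11.31) / (1/7.5 + 12/9.8) = 12.124.
A Normal posterior is symmetric, so mode = mean.

MAP estimate = 12.124, posterior mean = 12.124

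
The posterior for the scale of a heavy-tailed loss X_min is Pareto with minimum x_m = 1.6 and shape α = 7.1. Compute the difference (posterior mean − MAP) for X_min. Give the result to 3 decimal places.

The Pareto density is strictly decreasing on [x_m, ∞), so the mode is x_m = 1.600.
Mean = α·x_m/(α−1) = 7.1·1.6/6.1 = 1.862.
Difference = 1.862 − 1.600 = 0.262.
Mean > mode: the posterior has a right tail.

0.262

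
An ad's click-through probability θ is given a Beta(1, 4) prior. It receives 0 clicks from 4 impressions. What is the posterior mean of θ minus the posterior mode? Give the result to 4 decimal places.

0.1111

Posterior: Beta(1+0, 4+4) = Beta(1, 8).
Since α = 1 ≤ 1 and β > 1, the Beta density is monotone decreasing on [0,1]; the mode is at 0.
Mean = 1/(1+8) = 0.1111.
Difference = 0.1111 − 0.0000 = 0.1111.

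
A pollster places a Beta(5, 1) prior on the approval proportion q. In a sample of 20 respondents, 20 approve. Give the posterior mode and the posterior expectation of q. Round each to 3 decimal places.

MAP: 1.000. Posterior mean: 0.962.

Posterior: Beta(5+20, 1+0) = Beta(25, 1).
Since β = 1 ≤ 1 and α > 1, the Beta density is monotone increasing on [0,1]; the mode is at 1.
Mean = 25/(25+1) = 0.962.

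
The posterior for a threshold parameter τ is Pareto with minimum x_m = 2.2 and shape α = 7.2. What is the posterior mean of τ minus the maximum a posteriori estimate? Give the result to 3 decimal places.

0.355

The Pareto density is strictly decreasing on [x_m, ∞), so the mode is x_m = 2.200.
Mean = α·x_m/(α−1) = 7.2·2.2/6.2 = 2.555.
Difference = 2.555 − 2.200 = 0.355.
The posterior is right-skewed, so the mean exceeds the mode.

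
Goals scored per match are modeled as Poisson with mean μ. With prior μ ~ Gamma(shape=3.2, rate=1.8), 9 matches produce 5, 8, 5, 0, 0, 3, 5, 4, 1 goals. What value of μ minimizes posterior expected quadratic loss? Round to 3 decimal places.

Σ counts = 31. Posterior: Gamma(shape = 3.2+31 = 34.2, rate = 1.8+9 = 10.8).
Mode = (α−1)/β = 33.2/10.8 = 3.074.
Mean = α/β = 34.2/10.8 = 3.167.
Quadratic loss ⇒ the optimal estimator is the posterior mean.

3.167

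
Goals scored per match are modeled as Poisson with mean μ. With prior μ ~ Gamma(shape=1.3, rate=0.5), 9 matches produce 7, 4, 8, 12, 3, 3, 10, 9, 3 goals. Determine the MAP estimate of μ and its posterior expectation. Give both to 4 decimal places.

MAP = 6.2421, posterior mean = 6.3474

Σ counts = 59. Posterior: Gamma(shape = 1.3+59 = 60.3, rate = 0.5+9 = 9.5).
Mode = (α−1)/β = 59.3/9.5 = 6.2421.
Mean = α/β = 60.3/9.5 = 6.3474.
The posterior is right-skewed, so the mean exceeds the mode.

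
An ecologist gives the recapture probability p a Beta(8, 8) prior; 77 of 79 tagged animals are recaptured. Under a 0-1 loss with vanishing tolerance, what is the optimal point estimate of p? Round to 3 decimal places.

Posterior: Beta(8+77, 8+2) = Beta(85, 10).
Mode = (85−1)/(85+10−2) = 84/93 = 0.903.
Mean = 85/(85+10) = 85/95 = 0.895.
This is the posterior mode — the MAP estimate.

0.903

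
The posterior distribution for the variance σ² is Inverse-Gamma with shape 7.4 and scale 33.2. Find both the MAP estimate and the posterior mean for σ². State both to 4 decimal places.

MAP: 3.9524. Posterior mean: 5.1875.

Mode = β/(α+1) = 33.2/8.4 = 3.9524.
Mean = β/(α−1) = 33.2/6.4 = 5.1875.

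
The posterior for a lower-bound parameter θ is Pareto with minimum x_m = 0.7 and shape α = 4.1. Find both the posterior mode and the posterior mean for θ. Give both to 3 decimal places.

The Pareto density is strictly decreasing on [x_m, ∞), so the mode is x_m = 0.700.
Mean = α·x_m/(α−1) = 4.1·0.7/3.1 = 0.926.
Right-skewed posterior ⇒ mode < mean.

posterior mode = 0.700, posterior mean = 0.926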